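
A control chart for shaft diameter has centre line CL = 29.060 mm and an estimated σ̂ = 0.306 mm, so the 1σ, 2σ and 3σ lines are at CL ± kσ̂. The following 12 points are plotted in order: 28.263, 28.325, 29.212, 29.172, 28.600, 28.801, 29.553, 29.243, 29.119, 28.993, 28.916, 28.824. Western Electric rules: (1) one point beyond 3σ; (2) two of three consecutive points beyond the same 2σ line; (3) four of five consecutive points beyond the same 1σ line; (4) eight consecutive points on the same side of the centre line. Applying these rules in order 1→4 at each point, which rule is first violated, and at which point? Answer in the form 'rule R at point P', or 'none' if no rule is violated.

rule 2 at point 2

Zone of each point (C = within 1σ̂, B = 1σ̂–2σ̂, A = 2σ̂–3σ̂, * = beyond 3σ̂; sign = side of CL): 1:-A, 2:-A, 3:+C, 4:+C, 5:-B, 6:-C, 7:+B, 8:+C, 9:+C, 10:-C, 11:-C, 12:-C
Rule 2 (two of three consecutive points beyond the same 2σ limit) is satisfied at point 2.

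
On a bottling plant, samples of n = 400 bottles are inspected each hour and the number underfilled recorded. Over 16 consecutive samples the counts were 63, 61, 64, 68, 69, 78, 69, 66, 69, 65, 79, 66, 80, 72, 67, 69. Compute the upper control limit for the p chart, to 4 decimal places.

p̄ = Σdᵢ / (k·n) = 1105 / (16 × 400) = 0.17266
UCL = p̄ + 3·√(p̄(1−p̄)/n) = 0.17266 + 3 × √(0.17266×0.82734/400) = 0.17266 + 3 × 0.01890 = 0.22935

0.2293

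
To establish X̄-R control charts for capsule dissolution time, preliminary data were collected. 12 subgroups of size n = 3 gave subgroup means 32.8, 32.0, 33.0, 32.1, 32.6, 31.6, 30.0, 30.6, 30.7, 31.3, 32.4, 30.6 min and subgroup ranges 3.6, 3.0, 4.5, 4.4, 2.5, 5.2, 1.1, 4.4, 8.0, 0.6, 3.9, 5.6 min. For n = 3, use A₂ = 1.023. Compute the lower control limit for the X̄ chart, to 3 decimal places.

27.652

X̄̄ = (32.8 + 32.0 + 33.0 + 32.1 + 32.6 + 31.6 + 30.0 + 30.6 + 30.7 + 31.3 + 32.4 + 30.6) / 12 = 379.7000 / 12 = 31.6417
R̄ = (3.6 + 3.0 + 4.5 + 4.4 + 2.5 + 5.2 + 1.1 + 4.4 + 8.0 + 0.6 + 3.9 + 5.6) / 12 = 46.8000 / 12 = 3.9000
LCL = X̄̄ − A₂·R̄ = 31.6417 − 1.023 × 3.9000 = 27.6520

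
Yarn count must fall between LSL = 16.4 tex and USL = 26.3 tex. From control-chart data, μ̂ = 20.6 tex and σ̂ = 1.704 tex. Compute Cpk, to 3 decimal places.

Cpu = (USL − μ̂) / (3σ̂) = (26.3 − 20.6) / (3 × 1.704) = 1.1150; Cpl = (μ̂ − LSL) / (3σ̂) = (20.6 − 16.4) / (3 × 1.704) = 0.8216; Cpk = min(Cpu, Cpl) = 0.8216

0.822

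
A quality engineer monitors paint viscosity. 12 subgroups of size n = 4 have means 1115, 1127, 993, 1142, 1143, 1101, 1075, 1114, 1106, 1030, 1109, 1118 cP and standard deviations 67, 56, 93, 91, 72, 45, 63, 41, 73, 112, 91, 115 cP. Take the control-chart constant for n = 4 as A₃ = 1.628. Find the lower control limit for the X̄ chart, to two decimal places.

X̄̄ = (1115 + 1127 + 993 + 1142 + 1143 + 1101 + 1075 + 1114 + 1106 + 1030 + 1109 + 1118) / 12 = 1097.7500
s̄ = (67 + 56 + 93 + 91 + 72 + 45 + 63 + 41 + 73 + 112 + 91 + 115) / 12 = 76.5833
LCL = X̄̄ − A₃·s̄ = 1097.7500 − 1.628 × 76.5833 = 973.0723

973.07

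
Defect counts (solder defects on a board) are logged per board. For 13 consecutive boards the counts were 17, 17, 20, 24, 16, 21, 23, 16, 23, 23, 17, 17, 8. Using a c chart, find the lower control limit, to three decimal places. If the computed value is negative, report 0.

5.672

c̄ = (17 + 17 + 20 + 24 + 16 + 21 + 23 + 16 + 23 + 23 + 17 + 17 + 8) / 13 = 242 / 13 = 18.6154
LCL = c̄ − 3√c̄ = 18.6154 − 3 × 4.3146 = 5.6717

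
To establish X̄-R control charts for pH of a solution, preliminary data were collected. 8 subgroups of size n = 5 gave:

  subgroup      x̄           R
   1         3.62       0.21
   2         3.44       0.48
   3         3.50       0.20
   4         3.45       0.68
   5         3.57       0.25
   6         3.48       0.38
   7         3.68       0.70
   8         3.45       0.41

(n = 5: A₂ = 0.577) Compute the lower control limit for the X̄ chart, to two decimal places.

3.29

X̄̄ = (3.62 + 3.44 + 3.50 + 3.45 + 3.57 + 3.48 + 3.68 + 3.45) / 8 = 28.1900 / 8 = 3.5238
R̄ = (0.21 + 0.48 + 0.20 + 0.68 + 0.25 + 0.38 + 0.70 + 0.41) / 8 = 3.3100 / 8 = 0.4138
LCL = X̄̄ − A₂·R̄ = 3.5238 − 0.577 × 0.4138 = 3.2850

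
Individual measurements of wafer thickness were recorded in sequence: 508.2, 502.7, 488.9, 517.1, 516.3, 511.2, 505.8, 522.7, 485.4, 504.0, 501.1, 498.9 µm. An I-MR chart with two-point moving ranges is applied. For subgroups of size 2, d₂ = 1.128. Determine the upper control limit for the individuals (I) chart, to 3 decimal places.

538.243

X̄ = (508.2 + 502.7 + 488.9 + 517.1 + 516.3 + 511.2 + 505.8 + 522.7 + 485.4 + 504.0 + 501.1 + 498.9) / 12 = 505.1917
Moving ranges: 5.5, 13.8, 28.2, 0.8, 5.1, 5.4, 16.9, 37.3, 18.6, 2.9, 2.2; M̄R̄ = 136.7000 / 11 = 12.4273
UCL = X̄ + 3·M̄R̄/d₂ = 505.1917 + 3 × 12.4273 / 1.128 = 538.2429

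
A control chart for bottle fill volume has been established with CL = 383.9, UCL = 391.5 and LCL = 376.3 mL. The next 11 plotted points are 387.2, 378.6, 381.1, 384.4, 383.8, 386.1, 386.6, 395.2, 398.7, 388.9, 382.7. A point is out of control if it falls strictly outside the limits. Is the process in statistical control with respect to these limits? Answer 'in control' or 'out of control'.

Compare each point to [376.3, 391.5]: sample 8 = 395.2 > UCL; sample 9 = 398.7 > UCL.

out of control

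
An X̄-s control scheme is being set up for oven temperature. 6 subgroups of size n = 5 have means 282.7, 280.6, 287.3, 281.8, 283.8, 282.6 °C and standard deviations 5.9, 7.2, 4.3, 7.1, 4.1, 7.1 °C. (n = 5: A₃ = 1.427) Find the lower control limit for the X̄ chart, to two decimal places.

274.64

X̄̄ = (282.7 + 280.6 + 287.3 + 281.8 + 283.8 + 282.6) / 6 = 283.1333
s̄ = (5.9 + 7.2 + 4.3 + 7.1 + 4.1 + 7.1) / 6 = 5.9500
LCL = X̄̄ − A₃·s̄ = 283.1333 − 1.427 × 5.9500 = 274.6427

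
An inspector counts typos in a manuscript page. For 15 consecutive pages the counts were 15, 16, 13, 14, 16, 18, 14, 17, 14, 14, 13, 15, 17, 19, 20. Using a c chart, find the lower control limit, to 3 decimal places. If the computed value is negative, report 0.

c̄ = (15 + 16 + 13 + 14 + 16 + 18 + 14 + 17 + 14 + 14 + 13 + 15 + 17 + 19 + 20) / 15 = 235 / 15 = 15.6667
LCL = c̄ − 3√c̄ = 15.6667 − 3 × 3.9581 = 3.7923

3.792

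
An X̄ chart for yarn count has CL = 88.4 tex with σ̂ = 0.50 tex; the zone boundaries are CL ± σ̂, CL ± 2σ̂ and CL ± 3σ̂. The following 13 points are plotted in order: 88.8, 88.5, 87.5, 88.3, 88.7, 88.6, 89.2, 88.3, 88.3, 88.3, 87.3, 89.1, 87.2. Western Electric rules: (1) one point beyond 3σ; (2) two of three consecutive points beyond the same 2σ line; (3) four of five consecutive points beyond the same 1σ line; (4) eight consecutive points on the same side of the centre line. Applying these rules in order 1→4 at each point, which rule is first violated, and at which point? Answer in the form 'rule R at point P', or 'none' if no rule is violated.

Zone of each point (C = within 1σ̂, B = 1σ̂–2σ̂, A = 2σ̂–3σ̂, * = beyond 3σ̂; sign = side of CL): 1:+C, 2:+C, 3:-B, 4:-C, 5:+C, 6:+C, 7:+B, 8:-C, 9:-C, 10:-C, 11:-A, 12:+B, 13:-A
Rule 2 (two of three consecutive points beyond the same 2σ limit) is satisfied at point 13.

rule 2 at point 13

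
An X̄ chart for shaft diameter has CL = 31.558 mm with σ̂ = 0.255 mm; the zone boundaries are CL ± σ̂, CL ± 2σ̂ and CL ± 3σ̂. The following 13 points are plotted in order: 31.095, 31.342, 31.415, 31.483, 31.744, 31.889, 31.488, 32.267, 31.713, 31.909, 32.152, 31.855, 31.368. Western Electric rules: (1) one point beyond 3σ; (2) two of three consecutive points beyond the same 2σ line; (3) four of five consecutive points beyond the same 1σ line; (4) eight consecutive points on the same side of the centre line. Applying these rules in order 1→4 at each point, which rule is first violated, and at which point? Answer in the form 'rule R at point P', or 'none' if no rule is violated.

rule 3 at point 12

Zone of each point (C = within 1σ̂, B = 1σ̂–2σ̂, A = 2σ̂–3σ̂, * = beyond 3σ̂; sign = side of CL): 1:-B, 2:-C, 3:-C, 4:-C, 5:+C, 6:+B, 7:-C, 8:+A, 9:+C, 10:+B, 11:+A, 12:+B, 13:-C
Rule 3 (four of five consecutive points beyond the same 1σ limit) is satisfied at point 12.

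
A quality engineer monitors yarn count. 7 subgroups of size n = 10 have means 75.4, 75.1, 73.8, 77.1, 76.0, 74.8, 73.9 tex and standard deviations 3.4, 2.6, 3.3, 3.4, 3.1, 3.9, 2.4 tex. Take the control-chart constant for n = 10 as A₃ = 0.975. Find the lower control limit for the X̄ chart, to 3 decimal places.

X̄̄ = (75.4 + 75.1 + 73.8 + 77.1 + 76.0 + 74.8 + 73.9) / 7 = 75.1571
s̄ = (3.4 + 2.6 + 3.3 + 3.4 + 3.1 + 3.9 + 2.4) / 7 = 3.1571
LCL = X̄̄ − A₃·s̄ = 75.1571 − 0.975 × 3.1571 = 72.0789

72.079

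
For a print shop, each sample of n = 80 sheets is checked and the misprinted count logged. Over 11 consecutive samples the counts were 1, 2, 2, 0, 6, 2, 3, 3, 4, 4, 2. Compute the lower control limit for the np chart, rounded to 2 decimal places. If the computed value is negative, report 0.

0.00

p̄ = Σdᵢ / (k·n) = 29 / (11 × 80) = 0.03295
LCL = np̄ − 3·√(np̄(1−p̄)) = 2.6364 − 3 × 1.5967 = -2.1538 → 0 (negative, so LCL = 0)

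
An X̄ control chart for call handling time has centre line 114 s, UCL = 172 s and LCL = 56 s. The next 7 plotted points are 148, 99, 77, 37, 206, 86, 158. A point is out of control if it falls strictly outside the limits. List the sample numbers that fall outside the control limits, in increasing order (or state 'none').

4, 5

Compare each point to [56, 172]: sample 4 = 37 < LCL; sample 5 = 206 > UCL.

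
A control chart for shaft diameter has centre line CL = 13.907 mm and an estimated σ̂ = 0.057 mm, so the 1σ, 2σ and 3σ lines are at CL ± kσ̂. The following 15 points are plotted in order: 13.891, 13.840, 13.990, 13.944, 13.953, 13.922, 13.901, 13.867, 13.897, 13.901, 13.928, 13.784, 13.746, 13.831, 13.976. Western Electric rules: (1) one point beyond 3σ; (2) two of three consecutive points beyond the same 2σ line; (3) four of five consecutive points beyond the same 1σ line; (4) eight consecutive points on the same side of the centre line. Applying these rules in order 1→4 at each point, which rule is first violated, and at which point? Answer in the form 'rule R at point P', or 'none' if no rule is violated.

Zone of each point (C = within 1σ̂, B = 1σ̂–2σ̂, A = 2σ̂–3σ̂, * = beyond 3σ̂; sign = side of CL): 1:-C, 2:-B, 3:+B, 4:+C, 5:+C, 6:+C, 7:-C, 8:-C, 9:-C, 10:-C, 11:+C, 12:-A, 13:-A, 14:-B, 15:+B
Rule 2 (two of three consecutive points beyond the same 2σ limit) is satisfied at point 13.

rule 2 at point 13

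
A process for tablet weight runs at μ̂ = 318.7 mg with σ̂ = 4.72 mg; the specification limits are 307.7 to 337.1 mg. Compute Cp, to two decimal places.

1.04

Cp = (USL − LSL) / (6σ̂) = (337.1 − 307.7) / (6 × 4.72) = 29.4000 / 28.3200 = 1.0381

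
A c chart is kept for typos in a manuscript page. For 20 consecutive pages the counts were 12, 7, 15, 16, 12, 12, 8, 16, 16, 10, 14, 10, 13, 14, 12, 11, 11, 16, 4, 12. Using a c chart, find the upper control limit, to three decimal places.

c̄ = (12 + 7 + 15 + 16 + 12 + 12 + 8 + 16 + 16 + 10 + 14 + 10 + 13 + 14 + 12 + 11 + 11 + 16 + 4 + 12) / 20 = 241 / 20 = 12.0500
UCL = c̄ + 3√c̄ = 12.0500 + 3 × √12.0500 = 12.0500 + 3 × 3.4713 = 22.4639

22.464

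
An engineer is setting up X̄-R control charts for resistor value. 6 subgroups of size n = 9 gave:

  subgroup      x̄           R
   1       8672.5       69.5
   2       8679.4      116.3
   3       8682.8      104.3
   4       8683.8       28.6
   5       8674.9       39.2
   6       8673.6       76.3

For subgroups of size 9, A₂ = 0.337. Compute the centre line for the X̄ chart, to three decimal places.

8677.833

X̄̄ = (8672.5 + 8679.4 + 8682.8 + 8683.8 + 8674.9 + 8673.6) / 6 = 52067.0000 / 6 = 8677.8333
CL = X̄̄ = 8677.8333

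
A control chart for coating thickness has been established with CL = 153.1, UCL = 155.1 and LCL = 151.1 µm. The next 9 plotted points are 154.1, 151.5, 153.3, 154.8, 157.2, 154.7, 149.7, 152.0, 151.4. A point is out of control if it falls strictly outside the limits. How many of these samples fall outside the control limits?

Compare each point to [151.1, 155.1]: sample 5 = 157.2 > UCL; sample 7 = 149.7 < LCL.

2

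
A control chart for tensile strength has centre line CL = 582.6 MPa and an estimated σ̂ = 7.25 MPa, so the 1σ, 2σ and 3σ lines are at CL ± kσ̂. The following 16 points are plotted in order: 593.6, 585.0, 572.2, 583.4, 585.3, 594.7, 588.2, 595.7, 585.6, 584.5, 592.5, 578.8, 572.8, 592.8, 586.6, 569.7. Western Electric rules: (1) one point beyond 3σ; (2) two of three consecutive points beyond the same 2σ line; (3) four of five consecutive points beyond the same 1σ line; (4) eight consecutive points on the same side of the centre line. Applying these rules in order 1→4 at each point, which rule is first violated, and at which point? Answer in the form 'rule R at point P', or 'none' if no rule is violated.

Zone of each point (C = within 1σ̂, B = 1σ̂–2σ̂, A = 2σ̂–3σ̂, * = beyond 3σ̂; sign = side of CL): 1:+B, 2:+C, 3:-B, 4:+C, 5:+C, 6:+B, 7:+C, 8:+B, 9:+C, 10:+C, 11:+B, 12:-C, 13:-B, 14:+B, 15:+C, 16:-B
Rule 4 (eight consecutive points on the same side of the centre line) is satisfied at point 11.

rule 4 at point 11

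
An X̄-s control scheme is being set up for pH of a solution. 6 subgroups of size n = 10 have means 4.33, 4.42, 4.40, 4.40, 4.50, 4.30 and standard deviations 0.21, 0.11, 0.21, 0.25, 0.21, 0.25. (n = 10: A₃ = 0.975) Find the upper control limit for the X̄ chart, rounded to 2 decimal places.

X̄̄ = (4.33 + 4.42 + 4.40 + 4.40 + 4.50 + 4.30) / 6 = 4.3917
s̄ = (0.21 + 0.11 + 0.21 + 0.25 + 0.21 + 0.25) / 6 = 0.2067
UCL = X̄̄ + A₃·s̄ = 4.3917 + 0.975 × 0.2067 = 4.5932

4.59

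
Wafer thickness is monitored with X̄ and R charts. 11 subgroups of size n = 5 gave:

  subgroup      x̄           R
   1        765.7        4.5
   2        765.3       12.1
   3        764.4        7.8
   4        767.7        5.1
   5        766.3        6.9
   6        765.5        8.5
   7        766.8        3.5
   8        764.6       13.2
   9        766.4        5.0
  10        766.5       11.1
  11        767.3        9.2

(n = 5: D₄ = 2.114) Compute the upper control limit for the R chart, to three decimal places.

R̄ = (4.5 + 12.1 + 7.8 + 5.1 + 6.9 + 8.5 + 3.5 + 13.2 + 5.0 + 11.1 + 9.2) / 11 = 86.9000 / 11 = 7.9000
UCL_R = D₄·R̄ = 2.114 × 7.9000 = 16.7006

16.701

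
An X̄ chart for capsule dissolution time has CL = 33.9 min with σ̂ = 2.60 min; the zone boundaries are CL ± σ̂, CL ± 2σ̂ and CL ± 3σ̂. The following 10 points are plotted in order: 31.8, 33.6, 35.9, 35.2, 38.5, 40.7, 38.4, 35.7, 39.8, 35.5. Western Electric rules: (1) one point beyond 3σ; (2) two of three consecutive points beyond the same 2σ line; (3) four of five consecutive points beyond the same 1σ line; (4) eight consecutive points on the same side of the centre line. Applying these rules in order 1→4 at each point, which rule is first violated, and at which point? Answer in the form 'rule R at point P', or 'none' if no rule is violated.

Zone of each point (C = within 1σ̂, B = 1σ̂–2σ̂, A = 2σ̂–3σ̂, * = beyond 3σ̂; sign = side of CL): 1:-C, 2:-C, 3:+C, 4:+C, 5:+B, 6:+A, 7:+B, 8:+C, 9:+A, 10:+C
Rule 3 (four of five consecutive points beyond the same 1σ limit) is satisfied at point 9.

rule 3 at point 9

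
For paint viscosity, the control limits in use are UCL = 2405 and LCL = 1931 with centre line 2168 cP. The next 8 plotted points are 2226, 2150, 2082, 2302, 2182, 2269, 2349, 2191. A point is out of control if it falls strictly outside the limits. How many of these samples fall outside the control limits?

0

All 8 points lie within [1931, 2405].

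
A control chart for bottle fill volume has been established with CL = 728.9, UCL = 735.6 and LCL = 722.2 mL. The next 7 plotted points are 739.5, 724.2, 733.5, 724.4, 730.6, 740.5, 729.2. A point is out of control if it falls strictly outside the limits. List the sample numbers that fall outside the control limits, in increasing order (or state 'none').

Compare each point to [722.2, 735.6]: sample 1 = 739.5 > UCL; sample 6 = 740.5 > UCL.

1, 6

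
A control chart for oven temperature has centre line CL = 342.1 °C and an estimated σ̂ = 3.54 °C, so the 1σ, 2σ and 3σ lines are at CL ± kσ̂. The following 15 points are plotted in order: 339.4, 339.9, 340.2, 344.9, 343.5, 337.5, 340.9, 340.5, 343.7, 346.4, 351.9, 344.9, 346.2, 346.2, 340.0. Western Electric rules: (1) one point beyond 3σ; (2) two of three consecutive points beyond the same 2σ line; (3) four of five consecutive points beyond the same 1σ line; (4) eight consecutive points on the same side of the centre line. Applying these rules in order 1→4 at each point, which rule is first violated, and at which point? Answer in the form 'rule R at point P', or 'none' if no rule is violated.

rule 3 at point 14

Zone of each point (C = within 1σ̂, B = 1σ̂–2σ̂, A = 2σ̂–3σ̂, * = beyond 3σ̂; sign = side of CL): 1:-C, 2:-C, 3:-C, 4:+C, 5:+C, 6:-B, 7:-C, 8:-C, 9:+C, 10:+B, 11:+A, 12:+C, 13:+B, 14:+B, 15:-C
Rule 3 (four of five consecutive points beyond the same 1σ limit) is satisfied at point 14.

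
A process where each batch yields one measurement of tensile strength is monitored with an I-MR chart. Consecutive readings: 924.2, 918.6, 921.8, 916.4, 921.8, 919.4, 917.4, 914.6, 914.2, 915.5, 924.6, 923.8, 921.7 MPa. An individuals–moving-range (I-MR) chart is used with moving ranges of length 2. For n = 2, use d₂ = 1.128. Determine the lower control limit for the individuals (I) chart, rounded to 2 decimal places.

X̄ = (924.2 + 918.6 + 921.8 + 916.4 + 921.8 + 919.4 + 917.4 + 914.6 + 914.2 + 915.5 + 924.6 + 923.8 + 921.7) / 13 = 919.5385
Moving ranges: 5.6, 3.2, 5.4, 5.4, 2.4, 2.0, 2.8, 0.4, 1.3, 9.1, 0.8, 2.1; M̄R̄ = 40.5000 / 12 = 3.3750
LCL = X̄ − 3·M̄R̄/d₂ = 919.5385 − 3 × 3.3750 / 1.128 = 910.5624

910.56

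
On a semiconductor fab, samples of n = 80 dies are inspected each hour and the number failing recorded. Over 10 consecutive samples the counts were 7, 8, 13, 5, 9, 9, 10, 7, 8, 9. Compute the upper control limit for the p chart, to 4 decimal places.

0.2096

p̄ = Σdᵢ / (k·n) = 85 / (10 × 80) = 0.10625
UCL = p̄ + 3·√(p̄(1−p̄)/n) = 0.10625 + 3 × √(0.10625×0.89375/80) = 0.10625 + 3 × 0.03445 = 0.20961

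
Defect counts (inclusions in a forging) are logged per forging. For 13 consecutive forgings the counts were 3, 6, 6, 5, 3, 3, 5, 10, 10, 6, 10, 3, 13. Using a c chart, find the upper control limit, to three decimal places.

13.965

c̄ = (3 + 6 + 6 + 5 + 3 + 3 + 5 + 10 + 10 + 6 + 10 + 3 + 13) / 13 = 83 / 13 = 6.3846
UCL = c̄ + 3√c̄ = 6.3846 + 3 × √6.3846 = 6.3846 + 3 × 2.5268 = 13.9650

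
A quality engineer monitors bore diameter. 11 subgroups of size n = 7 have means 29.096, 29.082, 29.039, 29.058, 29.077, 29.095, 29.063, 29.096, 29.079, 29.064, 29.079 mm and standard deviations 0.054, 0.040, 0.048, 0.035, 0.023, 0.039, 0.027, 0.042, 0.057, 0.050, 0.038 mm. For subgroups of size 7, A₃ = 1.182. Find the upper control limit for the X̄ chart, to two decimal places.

29.12

X̄̄ = (29.096 + 29.082 + 29.039 + 29.058 + 29.077 + 29.095 + 29.063 + 29.096 + 29.079 + 29.064 + 29.079) / 11 = 29.0753
s̄ = (0.054 + 0.040 + 0.048 + 0.035 + 0.023 + 0.039 + 0.027 + 0.042 + 0.057 + 0.050 + 0.038) / 11 = 0.0412
UCL = X̄̄ + A₃·s̄ = 29.0753 + 1.182 × 0.0412 = 29.1239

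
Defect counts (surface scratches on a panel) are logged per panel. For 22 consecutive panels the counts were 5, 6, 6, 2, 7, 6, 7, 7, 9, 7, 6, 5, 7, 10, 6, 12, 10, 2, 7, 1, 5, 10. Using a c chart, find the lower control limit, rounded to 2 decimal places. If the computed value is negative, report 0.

c̄ = (5 + 6 + 6 + 2 + 7 + 6 + 7 + 7 + 9 + 7 + 6 + 5 + 7 + 10 + 6 + 12 + 10 + 2 + 7 + 1 + 5 + 10) / 22 = 143 / 22 = 6.5000
LCL = c̄ − 3√c̄ = 6.5000 − 3 × 2.5495 = -1.1485 → 0 (cannot be negative)

0.00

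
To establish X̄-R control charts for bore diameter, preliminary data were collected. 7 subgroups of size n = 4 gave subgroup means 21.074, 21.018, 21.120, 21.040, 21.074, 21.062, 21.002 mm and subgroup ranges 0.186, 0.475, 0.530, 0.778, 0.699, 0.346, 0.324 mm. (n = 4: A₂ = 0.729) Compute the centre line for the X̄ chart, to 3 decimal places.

21.056

X̄̄ = (21.074 + 21.018 + 21.120 + 21.040 + 21.074 + 21.062 + 21.002) / 7 = 147.3900 / 7 = 21.0557
CL = X̄̄ = 21.0557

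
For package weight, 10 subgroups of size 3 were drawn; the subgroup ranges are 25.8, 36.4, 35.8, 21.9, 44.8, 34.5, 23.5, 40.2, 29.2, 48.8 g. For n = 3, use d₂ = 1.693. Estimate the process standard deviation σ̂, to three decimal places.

20.136

R̄ = (25.8 + 36.4 + 35.8 + 21.9 + 44.8 + 34.5 + 23.5 + 40.2 + 29.2 + 48.8) / 10 = 34.0900
σ̂ = R̄ / d₂ = 34.0900 / 1.693 = 20.1359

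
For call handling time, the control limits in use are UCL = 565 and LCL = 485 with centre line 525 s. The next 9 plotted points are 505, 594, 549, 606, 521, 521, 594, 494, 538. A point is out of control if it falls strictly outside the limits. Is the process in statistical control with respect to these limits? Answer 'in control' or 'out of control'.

Compare each point to [485, 565]: sample 2 = 594 > UCL; sample 4 = 606 > UCL; sample 7 = 594 > UCL.

out of control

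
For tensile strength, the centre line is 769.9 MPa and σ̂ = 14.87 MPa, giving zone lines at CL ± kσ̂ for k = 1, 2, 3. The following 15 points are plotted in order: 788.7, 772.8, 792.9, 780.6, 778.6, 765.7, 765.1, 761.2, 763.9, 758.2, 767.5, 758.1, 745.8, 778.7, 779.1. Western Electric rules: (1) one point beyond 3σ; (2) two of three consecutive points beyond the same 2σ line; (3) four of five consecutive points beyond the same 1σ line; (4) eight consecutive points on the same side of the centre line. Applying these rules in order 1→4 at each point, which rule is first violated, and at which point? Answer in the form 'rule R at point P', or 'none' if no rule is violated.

Zone of each point (C = within 1σ̂, B = 1σ̂–2σ̂, A = 2σ̂–3σ̂, * = beyond 3σ̂; sign = side of CL): 1:+B, 2:+C, 3:+B, 4:+C, 5:+C, 6:-C, 7:-C, 8:-C, 9:-C, 10:-C, 11:-C, 12:-C, 13:-B, 14:+C, 15:+C
Rule 4 (eight consecutive points on the same side of the centre line) is satisfied at point 13.

rule 4 at point 13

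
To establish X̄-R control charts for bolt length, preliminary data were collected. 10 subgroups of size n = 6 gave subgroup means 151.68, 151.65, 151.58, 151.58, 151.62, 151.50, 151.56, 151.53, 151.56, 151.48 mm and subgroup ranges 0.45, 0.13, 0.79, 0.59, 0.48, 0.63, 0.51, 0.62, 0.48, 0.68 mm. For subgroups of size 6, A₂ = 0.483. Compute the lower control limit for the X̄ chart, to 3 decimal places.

X̄̄ = (151.68 + 151.65 + 151.58 + 151.58 + 151.62 + 151.50 + 151.56 + 151.53 + 151.56 + 151.48) / 10 = 1515.7400 / 10 = 151.5740
R̄ = (0.45 + 0.13 + 0.79 + 0.59 + 0.48 + 0.63 + 0.51 + 0.62 + 0.48 + 0.68) / 10 = 5.3600 / 10 = 0.5360
LCL = X̄̄ − A₂·R̄ = 151.5740 − 0.483 × 0.5360 = 151.3151

151.315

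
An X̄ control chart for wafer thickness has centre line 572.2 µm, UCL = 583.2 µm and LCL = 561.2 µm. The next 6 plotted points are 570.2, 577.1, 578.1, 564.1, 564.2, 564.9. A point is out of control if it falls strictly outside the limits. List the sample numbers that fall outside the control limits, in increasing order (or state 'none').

All 6 points lie within [561.2, 583.2].

none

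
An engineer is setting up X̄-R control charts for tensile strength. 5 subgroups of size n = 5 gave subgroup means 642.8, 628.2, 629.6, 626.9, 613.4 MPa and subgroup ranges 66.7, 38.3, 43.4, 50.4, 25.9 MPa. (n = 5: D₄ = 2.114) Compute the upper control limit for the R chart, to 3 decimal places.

95.003

R̄ = (66.7 + 38.3 + 43.4 + 50.4 + 25.9) / 5 = 224.7000 / 5 = 44.9400
UCL_R = D₄·R̄ = 2.114 × 44.9400 = 95.0032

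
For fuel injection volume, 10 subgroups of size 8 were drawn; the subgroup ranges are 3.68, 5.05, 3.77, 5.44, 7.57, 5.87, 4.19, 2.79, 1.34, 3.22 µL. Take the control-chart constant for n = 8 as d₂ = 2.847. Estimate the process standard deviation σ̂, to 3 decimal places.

1.508

R̄ = (3.68 + 5.05 + 3.77 + 5.44 + 7.57 + 5.87 + 4.19 + 2.79 + 1.34 + 3.22) / 10 = 4.2920
σ̂ = R̄ / d₂ = 4.2920 / 2.847 = 1.5076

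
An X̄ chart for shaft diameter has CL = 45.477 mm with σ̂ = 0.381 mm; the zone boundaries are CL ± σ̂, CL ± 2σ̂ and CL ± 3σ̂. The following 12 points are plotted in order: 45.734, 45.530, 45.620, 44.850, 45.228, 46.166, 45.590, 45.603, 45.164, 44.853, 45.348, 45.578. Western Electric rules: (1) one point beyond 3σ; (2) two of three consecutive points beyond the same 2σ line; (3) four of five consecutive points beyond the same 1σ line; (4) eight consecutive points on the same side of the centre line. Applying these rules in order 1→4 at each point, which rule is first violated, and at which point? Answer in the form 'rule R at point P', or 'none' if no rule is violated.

none

Zone of each point (C = within 1σ̂, B = 1σ̂–2σ̂, A = 2σ̂–3σ̂, * = beyond 3σ̂; sign = side of CL): 1:+C, 2:+C, 3:+C, 4:-B, 5:-C, 6:+B, 7:+C, 8:+C, 9:-C, 10:-B, 11:-C, 12:+C
No rule fires across all 12 points.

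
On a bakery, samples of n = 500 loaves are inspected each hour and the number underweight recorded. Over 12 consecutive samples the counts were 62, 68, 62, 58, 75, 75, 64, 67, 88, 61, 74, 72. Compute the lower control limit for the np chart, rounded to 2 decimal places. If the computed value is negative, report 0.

45.72

p̄ = Σdᵢ / (k·n) = 826 / (12 × 500) = 0.13767
LCL = np̄ − 3·√(np̄(1−p̄)) = 68.8333 − 3 × 7.7044 = 45.7202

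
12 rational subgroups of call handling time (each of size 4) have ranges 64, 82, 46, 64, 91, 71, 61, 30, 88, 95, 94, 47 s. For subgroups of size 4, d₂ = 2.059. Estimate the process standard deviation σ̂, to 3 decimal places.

33.714

R̄ = (64 + 82 + 46 + 64 + 91 + 71 + 61 + 30 + 88 + 95 + 94 + 47) / 12 = 69.4167
σ̂ = R̄ / d₂ = 69.4167 / 2.059 = 33.7138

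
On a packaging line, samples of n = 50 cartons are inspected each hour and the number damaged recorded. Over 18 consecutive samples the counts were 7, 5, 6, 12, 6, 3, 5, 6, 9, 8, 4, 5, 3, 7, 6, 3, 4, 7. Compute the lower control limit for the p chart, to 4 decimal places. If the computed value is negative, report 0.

p̄ = Σdᵢ / (k·n) = 106 / (18 × 50) = 0.11778
LCL = p̄ − 3·√(p̄(1−p̄)/n) = 0.11778 − 3 × 0.04559 = -0.01898 → 0 (negative, so LCL = 0)

0.0000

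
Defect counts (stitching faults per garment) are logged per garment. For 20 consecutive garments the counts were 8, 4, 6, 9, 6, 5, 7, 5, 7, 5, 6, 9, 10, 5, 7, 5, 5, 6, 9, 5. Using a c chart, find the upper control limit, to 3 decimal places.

c̄ = (8 + 4 + 6 + 9 + 6 + 5 + 7 + 5 + 7 + 5 + 6 + 9 + 10 + 5 + 7 + 5 + 5 + 6 + 9 + 5) / 20 = 129 / 20 = 6.4500
UCL = c̄ + 3√c̄ = 6.4500 + 3 × √6.4500 = 6.4500 + 3 × 2.5397 = 14.0691

14.069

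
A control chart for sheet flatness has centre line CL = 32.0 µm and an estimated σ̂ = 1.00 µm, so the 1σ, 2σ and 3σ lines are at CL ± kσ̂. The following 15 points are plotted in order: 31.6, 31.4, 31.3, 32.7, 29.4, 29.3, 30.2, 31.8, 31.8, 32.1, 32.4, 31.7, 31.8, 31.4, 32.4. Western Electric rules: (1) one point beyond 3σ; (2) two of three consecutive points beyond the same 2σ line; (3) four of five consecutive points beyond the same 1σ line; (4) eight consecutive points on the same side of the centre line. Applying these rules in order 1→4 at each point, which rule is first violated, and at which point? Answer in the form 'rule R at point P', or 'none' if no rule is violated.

rule 2 at point 6

Zone of each point (C = within 1σ̂, B = 1σ̂–2σ̂, A = 2σ̂–3σ̂, * = beyond 3σ̂; sign = side of CL): 1:-C, 2:-C, 3:-C, 4:+C, 5:-A, 6:-A, 7:-B, 8:-C, 9:-C, 10:+C, 11:+C, 12:-C, 13:-C, 14:-C, 15:+C
Rule 2 (two of three consecutive points beyond the same 2σ limit) is satisfied at point 6.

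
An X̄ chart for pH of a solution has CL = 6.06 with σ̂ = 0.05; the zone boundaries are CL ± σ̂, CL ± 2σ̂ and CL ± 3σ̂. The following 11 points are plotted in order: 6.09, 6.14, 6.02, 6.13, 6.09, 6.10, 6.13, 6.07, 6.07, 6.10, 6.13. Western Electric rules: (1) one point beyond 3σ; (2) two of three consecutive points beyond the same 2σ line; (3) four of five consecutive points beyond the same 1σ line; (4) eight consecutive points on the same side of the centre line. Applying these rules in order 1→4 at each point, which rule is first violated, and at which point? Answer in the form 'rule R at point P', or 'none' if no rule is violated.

rule 4 at point 11

Zone of each point (C = within 1σ̂, B = 1σ̂–2σ̂, A = 2σ̂–3σ̂, * = beyond 3σ̂; sign = side of CL): 1:+C, 2:+B, 3:-C, 4:+B, 5:+C, 6:+C, 7:+B, 8:+C, 9:+C, 10:+C, 11:+B
Rule 4 (eight consecutive points on the same side of the centre line) is satisfied at point 11.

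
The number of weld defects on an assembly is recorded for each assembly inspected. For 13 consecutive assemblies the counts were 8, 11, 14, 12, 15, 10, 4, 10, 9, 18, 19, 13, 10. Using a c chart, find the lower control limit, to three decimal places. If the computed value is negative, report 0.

1.477

c̄ = (8 + 11 + 14 + 12 + 15 + 10 + 4 + 10 + 9 + 18 + 19 + 13 + 10) / 13 = 153 / 13 = 11.7692
LCL = c̄ − 3√c̄ = 11.7692 − 3 × 3.4306 = 1.4773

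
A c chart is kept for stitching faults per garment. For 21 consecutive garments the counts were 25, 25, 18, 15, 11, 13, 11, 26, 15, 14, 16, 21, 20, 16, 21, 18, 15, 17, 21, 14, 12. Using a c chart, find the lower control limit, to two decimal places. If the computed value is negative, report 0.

c̄ = (25 + 25 + 18 + 15 + 11 + 13 + 11 + 26 + 15 + 14 + 16 + 21 + 20 + 16 + 21 + 18 + 15 + 17 + 21 + 14 + 12) / 21 = 364 / 21 = 17.3333
LCL = c̄ − 3√c̄ = 17.3333 − 3 × 4.1633 = 4.8433

4.84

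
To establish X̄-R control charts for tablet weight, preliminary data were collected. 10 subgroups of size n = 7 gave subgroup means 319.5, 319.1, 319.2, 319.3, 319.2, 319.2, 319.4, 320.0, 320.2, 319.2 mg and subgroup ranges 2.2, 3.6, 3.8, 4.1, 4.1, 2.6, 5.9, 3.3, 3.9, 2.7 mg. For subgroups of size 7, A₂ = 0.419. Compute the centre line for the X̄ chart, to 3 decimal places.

X̄̄ = (319.5 + 319.1 + 319.2 + 319.3 + 319.2 + 319.2 + 319.4 + 320.0 + 320.2 + 319.2) / 10 = 3194.3000 / 10 = 319.4300
CL = X̄̄ = 319.4300

319.430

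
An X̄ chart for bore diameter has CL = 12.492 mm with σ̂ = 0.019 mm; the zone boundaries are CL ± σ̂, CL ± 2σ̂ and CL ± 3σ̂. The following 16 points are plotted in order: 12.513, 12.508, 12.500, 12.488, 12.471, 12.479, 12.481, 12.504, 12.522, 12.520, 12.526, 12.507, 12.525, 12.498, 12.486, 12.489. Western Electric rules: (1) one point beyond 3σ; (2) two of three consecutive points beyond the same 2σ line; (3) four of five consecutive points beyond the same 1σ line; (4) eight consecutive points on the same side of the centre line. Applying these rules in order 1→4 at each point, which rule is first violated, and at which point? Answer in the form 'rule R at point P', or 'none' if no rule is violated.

rule 3 at point 13

Zone of each point (C = within 1σ̂, B = 1σ̂–2σ̂, A = 2σ̂–3σ̂, * = beyond 3σ̂; sign = side of CL): 1:+B, 2:+C, 3:+C, 4:-C, 5:-B, 6:-C, 7:-C, 8:+C, 9:+B, 10:+B, 11:+B, 12:+C, 13:+B, 14:+C, 15:-C, 16:-C
Rule 3 (four of five consecutive points beyond the same 1σ limit) is satisfied at point 13.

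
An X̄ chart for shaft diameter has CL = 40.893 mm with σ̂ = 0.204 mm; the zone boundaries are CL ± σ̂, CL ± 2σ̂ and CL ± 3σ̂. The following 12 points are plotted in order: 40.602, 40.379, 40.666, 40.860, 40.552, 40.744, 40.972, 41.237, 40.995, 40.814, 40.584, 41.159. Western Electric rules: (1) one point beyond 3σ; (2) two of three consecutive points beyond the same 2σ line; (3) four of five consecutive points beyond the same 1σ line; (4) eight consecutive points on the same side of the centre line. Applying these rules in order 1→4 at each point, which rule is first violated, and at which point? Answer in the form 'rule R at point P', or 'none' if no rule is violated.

Zone of each point (C = within 1σ̂, B = 1σ̂–2σ̂, A = 2σ̂–3σ̂, * = beyond 3σ̂; sign = side of CL): 1:-B, 2:-A, 3:-B, 4:-C, 5:-B, 6:-C, 7:+C, 8:+B, 9:+C, 10:-C, 11:-B, 12:+B
Rule 3 (four of five consecutive points beyond the same 1σ limit) is satisfied at point 5.

rule 3 at point 5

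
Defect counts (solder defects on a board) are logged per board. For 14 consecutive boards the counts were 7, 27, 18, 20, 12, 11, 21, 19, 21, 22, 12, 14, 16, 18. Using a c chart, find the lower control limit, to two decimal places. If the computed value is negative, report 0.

4.63

c̄ = (7 + 27 + 18 + 20 + 12 + 11 + 21 + 19 + 21 + 22 + 12 + 14 + 16 + 18) / 14 = 238 / 14 = 17.0000
LCL = c̄ − 3√c̄ = 17.0000 − 3 × 4.1231 = 4.6307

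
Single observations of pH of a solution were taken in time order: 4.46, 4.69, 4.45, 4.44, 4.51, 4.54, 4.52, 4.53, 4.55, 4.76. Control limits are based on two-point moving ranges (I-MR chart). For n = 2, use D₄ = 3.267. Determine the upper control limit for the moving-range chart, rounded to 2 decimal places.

Moving ranges: 0.23, 0.24, 0.01, 0.07, 0.03, 0.02, 0.01, 0.02, 0.21; M̄R̄ = 0.8400 / 9 = 0.0933
UCL_MR = D₄·M̄R̄ = 3.267 × 0.0933 = 0.3049

0.30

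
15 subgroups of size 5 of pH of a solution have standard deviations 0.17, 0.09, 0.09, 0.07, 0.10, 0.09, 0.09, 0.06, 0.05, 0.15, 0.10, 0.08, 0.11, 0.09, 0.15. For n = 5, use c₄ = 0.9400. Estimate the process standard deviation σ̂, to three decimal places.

0.106

s̄ = (0.17 + 0.09 + 0.09 + 0.07 + 0.10 + 0.09 + 0.09 + 0.06 + 0.05 + 0.15 + 0.10 + 0.08 + 0.11 + 0.09 + 0.15) / 15 = 0.0993
σ̂ = s̄ / c₄ = 0.0993 / 0.9400 = 0.1057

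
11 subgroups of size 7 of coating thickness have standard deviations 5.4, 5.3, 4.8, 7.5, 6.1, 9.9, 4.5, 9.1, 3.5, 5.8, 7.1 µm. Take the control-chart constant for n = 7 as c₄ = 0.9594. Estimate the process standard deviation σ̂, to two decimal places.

6.54

s̄ = (5.4 + 5.3 + 4.8 + 7.5 + 6.1 + 9.9 + 4.5 + 9.1 + 3.5 + 5.8 + 7.1) / 11 = 6.2727
σ̂ = s̄ / c₄ = 6.2727 / 0.9594 = 6.5382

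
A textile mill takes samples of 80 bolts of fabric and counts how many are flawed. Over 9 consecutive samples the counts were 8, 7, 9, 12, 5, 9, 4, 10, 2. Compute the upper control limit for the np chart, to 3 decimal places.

15.076

p̄ = Σdᵢ / (k·n) = 66 / (9 × 80) = 0.09167
UCL = np̄ + 3·√(np̄(1−p̄)) = 7.3333 + 3 × √(7.3333×0.90833) = 7.3333 + 3 × 2.5809 = 15.0761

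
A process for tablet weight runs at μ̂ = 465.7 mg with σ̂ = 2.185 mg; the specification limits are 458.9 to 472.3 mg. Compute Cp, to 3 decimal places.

Cp = (USL − LSL) / (6σ̂) = (472.3 − 458.9) / (6 × 2.185) = 13.4000 / 13.1100 = 1.0221

1.022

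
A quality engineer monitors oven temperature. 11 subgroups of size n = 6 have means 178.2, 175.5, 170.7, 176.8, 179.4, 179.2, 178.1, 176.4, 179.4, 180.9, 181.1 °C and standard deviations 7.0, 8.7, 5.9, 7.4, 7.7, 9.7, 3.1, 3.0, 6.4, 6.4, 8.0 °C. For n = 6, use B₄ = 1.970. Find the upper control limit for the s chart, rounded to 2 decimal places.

13.13

s̄ = (7.0 + 8.7 + 5.9 + 7.4 + 7.7 + 9.7 + 3.1 + 3.0 + 6.4 + 6.4 + 8.0) / 11 = 6.6636
UCL_s = B₄·s̄ = 1.970 × 6.6636 = 13.1274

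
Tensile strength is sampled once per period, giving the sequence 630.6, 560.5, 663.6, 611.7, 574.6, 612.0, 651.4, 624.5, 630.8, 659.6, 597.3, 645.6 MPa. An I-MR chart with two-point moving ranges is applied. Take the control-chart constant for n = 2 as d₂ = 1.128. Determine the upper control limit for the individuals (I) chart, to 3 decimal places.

745.544

X̄ = (630.6 + 560.5 + 663.6 + 611.7 + 574.6 + 612.0 + 651.4 + 624.5 + 630.8 + 659.6 + 597.3 + 645.6) / 12 = 621.8500
Moving ranges: 70.1, 103.1, 51.9, 37.1, 37.4, 39.4, 26.9, 6.3, 28.8, 62.3, 48.3; M̄R̄ = 511.6000 / 11 = 46.5091
UCL = X̄ + 3·M̄R̄/d₂ = 621.8500 + 3 × 46.5091 / 1.128 = 745.5444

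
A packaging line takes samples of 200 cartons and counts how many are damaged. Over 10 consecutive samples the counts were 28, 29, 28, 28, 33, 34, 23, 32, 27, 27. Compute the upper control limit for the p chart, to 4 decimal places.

p̄ = Σdᵢ / (k·n) = 289 / (10 × 200) = 0.14450
UCL = p̄ + 3·√(p̄(1−p̄)/n) = 0.14450 + 3 × √(0.14450×0.85550/200) = 0.14450 + 3 × 0.02486 = 0.21908

0.2191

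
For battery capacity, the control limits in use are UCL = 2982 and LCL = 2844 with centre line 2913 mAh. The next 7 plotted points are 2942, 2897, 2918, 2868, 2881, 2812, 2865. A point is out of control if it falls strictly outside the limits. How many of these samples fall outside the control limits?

1

Compare each point to [2844, 2982]: sample 6 = 2812 < LCL.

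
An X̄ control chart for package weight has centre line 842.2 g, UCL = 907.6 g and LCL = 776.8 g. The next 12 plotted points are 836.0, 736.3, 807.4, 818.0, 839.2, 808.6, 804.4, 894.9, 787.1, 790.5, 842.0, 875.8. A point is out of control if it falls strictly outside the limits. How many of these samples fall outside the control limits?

Compare each point to [776.8, 907.6]: sample 2 = 736.3 < LCL.

1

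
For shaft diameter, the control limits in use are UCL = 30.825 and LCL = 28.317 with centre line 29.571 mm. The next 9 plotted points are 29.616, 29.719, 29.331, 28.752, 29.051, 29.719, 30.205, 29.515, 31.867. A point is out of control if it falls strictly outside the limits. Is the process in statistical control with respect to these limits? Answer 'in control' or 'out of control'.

Compare each point to [28.317, 30.825]: sample 9 = 31.867 > UCL.

out of control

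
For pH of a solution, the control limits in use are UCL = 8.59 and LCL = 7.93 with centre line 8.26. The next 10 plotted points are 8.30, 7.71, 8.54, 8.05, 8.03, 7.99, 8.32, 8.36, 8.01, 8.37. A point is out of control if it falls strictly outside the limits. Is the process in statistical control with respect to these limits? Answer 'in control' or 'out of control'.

Compare each point to [7.93, 8.59]: sample 2 = 7.71 < LCL.

out of control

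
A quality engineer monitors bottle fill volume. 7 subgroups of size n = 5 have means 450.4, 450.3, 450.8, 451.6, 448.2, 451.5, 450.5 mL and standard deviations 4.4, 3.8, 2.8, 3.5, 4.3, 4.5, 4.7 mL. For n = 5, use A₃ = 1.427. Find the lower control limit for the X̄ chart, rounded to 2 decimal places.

X̄̄ = (450.4 + 450.3 + 450.8 + 451.6 + 448.2 + 451.5 + 450.5) / 7 = 450.4714
s̄ = (4.4 + 3.8 + 2.8 + 3.5 + 4.3 + 4.5 + 4.7) / 7 = 4.0000
LCL = X̄̄ − A₃·s̄ = 450.4714 − 1.427 × 4.0000 = 444.7634

444.76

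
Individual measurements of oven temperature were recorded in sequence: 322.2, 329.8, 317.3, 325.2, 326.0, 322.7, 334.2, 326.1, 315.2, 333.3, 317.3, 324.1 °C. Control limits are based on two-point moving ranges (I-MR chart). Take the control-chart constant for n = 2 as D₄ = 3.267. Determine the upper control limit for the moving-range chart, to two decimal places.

30.74

Moving ranges: 7.6, 12.5, 7.9, 0.8, 3.3, 11.5, 8.1, 10.9, 18.1, 16.0, 6.8; M̄R̄ = 103.5000 / 11 = 9.4091
UCL_MR = D₄·M̄R̄ = 3.267 × 9.4091 = 30.7395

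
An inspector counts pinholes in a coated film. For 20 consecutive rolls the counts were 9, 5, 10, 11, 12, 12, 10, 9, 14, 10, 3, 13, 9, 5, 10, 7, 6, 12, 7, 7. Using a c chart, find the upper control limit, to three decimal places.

c̄ = (9 + 5 + 10 + 11 + 12 + 12 + 10 + 9 + 14 + 10 + 3 + 13 + 9 + 5 + 10 + 7 + 6 + 12 + 7 + 7) / 20 = 181 / 20 = 9.0500
UCL = c̄ + 3√c̄ = 9.0500 + 3 × √9.0500 = 9.0500 + 3 × 3.0083 = 18.0750

18.075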